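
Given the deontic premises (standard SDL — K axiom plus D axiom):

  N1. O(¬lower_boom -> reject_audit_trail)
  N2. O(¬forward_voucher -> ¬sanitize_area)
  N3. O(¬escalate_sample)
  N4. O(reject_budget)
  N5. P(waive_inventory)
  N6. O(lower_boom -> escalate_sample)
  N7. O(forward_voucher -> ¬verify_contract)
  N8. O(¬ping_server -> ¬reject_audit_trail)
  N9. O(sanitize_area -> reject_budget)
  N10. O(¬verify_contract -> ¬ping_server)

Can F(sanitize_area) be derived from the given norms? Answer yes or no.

Yes

Premise 3 gives O(¬escalate_sample).
Premise 6 is O(lower_boom -> escalate_sample); contrapositively O(¬escalate_sample -> ¬lower_boom). Since O(¬escalate_sample) holds, K gives O(¬lower_boom).
With premise 1, O(¬lower_boom -> reject_audit_trail), the K-axiom yields O(reject_audit_trail).
Premise 8, O(¬ping_server -> ¬reject_audit_trail), contraposes to O(reject_audit_trail -> ping_server); with O(reject_audit_trail) we get O(ping_server).
The contrapositive of premise 10 (O(¬verify_contract -> ¬ping_server)) is O(ping_server -> verify_contract), and O(ping_server) is already established, so O(verify_contract).
Premise 7, O(forward_voucher -> ¬verify_contract), contraposes to O(verify_contract -> ¬forward_voucher); with O(verify_contract) we get O(¬forward_voucher).
Premise 2 is O(¬forward_voucher -> ¬sanitize_area); since O(¬forward_voucher), deontic closure gives O(¬sanitize_area).
Premises 4, 5, 9 do not contribute to this derivation.
So O(¬sanitize_area) holds, i.e. F(sanitize_area). The claim follows.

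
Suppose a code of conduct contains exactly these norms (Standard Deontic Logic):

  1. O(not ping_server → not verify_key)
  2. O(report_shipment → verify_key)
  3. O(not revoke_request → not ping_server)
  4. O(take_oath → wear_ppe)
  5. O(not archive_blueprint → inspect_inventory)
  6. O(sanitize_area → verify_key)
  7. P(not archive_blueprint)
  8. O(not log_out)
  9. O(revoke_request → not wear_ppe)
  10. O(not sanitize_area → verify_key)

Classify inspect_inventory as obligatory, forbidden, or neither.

Neither

Premise 5 is O(not archive_blueprint → inspect_inventory), but O(not archive_blueprint) is not derivable from the premises (the permission P(not archive_blueprint) asserts only not O(archive_blueprint), not O(not archive_blueprint)), so it does not yield O(inspect_inventory).
No premise or chain of K-axiom applications forces O(inspect_inventory), and none forces O(not inspect_inventory). So inspect_inventory is neither obligatory nor forbidden under these norms.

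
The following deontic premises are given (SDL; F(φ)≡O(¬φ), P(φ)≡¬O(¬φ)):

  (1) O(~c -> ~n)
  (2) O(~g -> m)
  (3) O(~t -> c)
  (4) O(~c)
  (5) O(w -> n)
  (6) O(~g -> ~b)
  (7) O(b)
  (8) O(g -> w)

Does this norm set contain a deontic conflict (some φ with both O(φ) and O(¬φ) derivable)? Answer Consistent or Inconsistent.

Premise 7 gives O(b).
Premise 6, O(~g -> ~b), contraposes to O(b -> g); with O(b) we get O(g).
Applying K to premise 8 (O(g -> w)) and O(g) yields O(w).
From O(w) and premise 5, O(w -> n), we obtain O(n).
Premise 1 is O(~c -> ~n); contrapositively O(n -> c). Since O(n) holds, K gives O(c).
Yet premise 4 states O(~c).
We now have both O(c) and O(~c) — c is simultaneously obligatory and forbidden, violating the D-axiom.

Inconsistent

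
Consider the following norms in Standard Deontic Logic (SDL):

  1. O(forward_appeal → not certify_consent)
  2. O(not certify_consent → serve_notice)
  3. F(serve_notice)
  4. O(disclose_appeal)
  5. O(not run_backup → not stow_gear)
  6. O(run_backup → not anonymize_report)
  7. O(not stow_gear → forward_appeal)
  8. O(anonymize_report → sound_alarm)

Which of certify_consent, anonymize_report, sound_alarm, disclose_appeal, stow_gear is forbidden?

Premise 3, F(serve_notice), is equivalent to O(not serve_notice).
The contrapositive of premise 2 (O(not certify_consent → serve_notice)) is O(not serve_notice → certify_consent), and O(not serve_notice) is already established, so O(certify_consent).
Premise 1 is O(forward_appeal → not certify_consent); contrapositively O(certify_consent → not forward_appeal). Since O(certify_consent) holds, K gives O(not forward_appeal).
The contrapositive of premise 7 (O(not stow_gear → forward_appeal)) is O(not forward_appeal → stow_gear), and O(not forward_appeal) is already established, so O(stow_gear).
The contrapositive of premise 5 (O(not run_backup → not stow_gear)) is O(stow_gear → run_backup), and O(stow_gear) is already established, so O(run_backup).
From O(run_backup) and premise 6, O(run_backup → not anonymize_report), we obtain O(not anonymize_report).
So O(not anonymize_report) holds, i.e. anonymize_report is forbidden. None of the other listed options is forbidden under the premises.

anonymize_report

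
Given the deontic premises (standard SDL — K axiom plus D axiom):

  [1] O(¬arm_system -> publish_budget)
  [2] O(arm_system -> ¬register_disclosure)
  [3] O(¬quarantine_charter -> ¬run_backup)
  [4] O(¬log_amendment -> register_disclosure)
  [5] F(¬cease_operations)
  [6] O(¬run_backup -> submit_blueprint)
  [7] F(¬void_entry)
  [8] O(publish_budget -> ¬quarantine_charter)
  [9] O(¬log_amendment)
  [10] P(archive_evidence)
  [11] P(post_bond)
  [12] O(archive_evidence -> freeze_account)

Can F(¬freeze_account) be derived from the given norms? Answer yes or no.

Premise 12 is O(archive_evidence -> freeze_account), but O(archive_evidence) is not derivable from the premises (the permission P(archive_evidence) asserts only ¬O(¬archive_evidence), not O(archive_evidence)), so it does not yield O(freeze_account).
No other premise forces O(freeze_account). An ideal world satisfying every premise can still have ¬freeze_account true, so F(¬freeze_account) is not derivable.

No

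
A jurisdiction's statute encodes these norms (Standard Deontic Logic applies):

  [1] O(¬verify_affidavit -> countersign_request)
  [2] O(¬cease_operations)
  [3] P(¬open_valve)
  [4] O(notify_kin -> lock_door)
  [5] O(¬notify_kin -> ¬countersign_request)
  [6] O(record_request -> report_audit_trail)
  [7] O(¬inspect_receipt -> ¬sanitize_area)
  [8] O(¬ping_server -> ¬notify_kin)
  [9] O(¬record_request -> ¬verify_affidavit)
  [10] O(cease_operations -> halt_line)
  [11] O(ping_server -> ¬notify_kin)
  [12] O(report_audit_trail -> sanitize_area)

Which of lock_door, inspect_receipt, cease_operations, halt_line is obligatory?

By case analysis on ¬ping_server: premise 8 gives O(¬ping_server -> ¬notify_kin) and premise 11 gives O(ping_server -> ¬notify_kin), so O(¬notify_kin) either way.
Applying K to premise 5 (O(¬notify_kin -> ¬countersign_request)) and O(¬notify_kin) yields O(¬countersign_request).
Premise 1, O(¬verify_affidavit -> countersign_request), contraposes to O(¬countersign_request -> verify_affidavit); with O(¬countersign_request) we get O(verify_affidavit).
The contrapositive of premise 9 (O(¬record_request -> ¬verify_affidavit)) is O(verify_affidavit -> record_request), and O(verify_affidavit) is already established, so O(record_request).
With premise 6, O(record_request -> report_audit_trail), the K-axiom yields O(report_audit_trail).
With premise 12, O(report_audit_trail -> sanitize_area), the K-axiom yields O(sanitize_area).
Premise 7, O(¬inspect_receipt -> ¬sanitize_area), contraposes to O(sanitize_area -> inspect_receipt); with O(sanitize_area) we get O(inspect_receipt).
So O(inspect_receipt) holds — inspect_receipt is obligatory. None of the other listed options is made obligatory by any chain of premises.

inspect_receipt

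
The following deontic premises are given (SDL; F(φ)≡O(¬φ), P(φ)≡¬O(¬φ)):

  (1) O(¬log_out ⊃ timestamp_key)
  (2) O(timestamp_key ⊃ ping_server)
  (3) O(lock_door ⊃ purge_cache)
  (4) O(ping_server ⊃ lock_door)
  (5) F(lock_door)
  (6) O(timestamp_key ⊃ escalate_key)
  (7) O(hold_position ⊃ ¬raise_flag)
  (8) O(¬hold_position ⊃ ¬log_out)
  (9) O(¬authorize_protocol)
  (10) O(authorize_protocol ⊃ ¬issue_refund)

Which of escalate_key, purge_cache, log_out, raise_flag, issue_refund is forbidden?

Premise 5 is F(lock_door), i.e. O(¬lock_door).
Premise 4 is O(ping_server ⊃ lock_door); contrapositively O(¬lock_door ⊃ ¬ping_server). Since O(¬lock_door) holds, K gives O(¬ping_server).
Premise 2 is O(timestamp_key ⊃ ping_server); contrapositively O(¬ping_server ⊃ ¬timestamp_key). Since O(¬ping_server) holds, K gives O(¬timestamp_key).
Premise 1, O(¬log_out ⊃ timestamp_key), contraposes to O(¬timestamp_key ⊃ log_out); with O(¬timestamp_key) we get O(log_out).
The contrapositive of premise 8 (O(¬hold_position ⊃ ¬log_out)) is O(log_out ⊃ hold_position), and O(log_out) is already established, so O(hold_position).
With premise 7, O(hold_position ⊃ ¬raise_flag), the K-axiom yields O(¬raise_flag).
So O(¬raise_flag) holds, i.e. raise_flag is forbidden. None of the other listed options is forbidden under the premises.

raise_flag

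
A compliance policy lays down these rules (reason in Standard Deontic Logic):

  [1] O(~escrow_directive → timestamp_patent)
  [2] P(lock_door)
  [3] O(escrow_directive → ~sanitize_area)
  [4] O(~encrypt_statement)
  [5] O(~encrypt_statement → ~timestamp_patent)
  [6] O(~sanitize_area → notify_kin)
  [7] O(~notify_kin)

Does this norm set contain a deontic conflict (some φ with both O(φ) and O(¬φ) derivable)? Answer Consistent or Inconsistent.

Premise 4 gives O(~encrypt_statement).
Applying K to premise 5 (O(~encrypt_statement → ~timestamp_patent)) and O(~encrypt_statement) yields O(~timestamp_patent).
Premise 1 is O(~escrow_directive → timestamp_patent); contrapositively O(~timestamp_patent → escrow_directive). Since O(~timestamp_patent) holds, K gives O(escrow_directive).
With premise 3, O(escrow_directive → ~sanitize_area), the K-axiom yields O(~sanitize_area).
Applying K to premise 6 (O(~sanitize_area → notify_kin)) and O(~sanitize_area) yields O(notify_kin).
Yet premise 7 states O(~notify_kin).
We now have both O(notify_kin) and O(~notify_kin) — notify_kin is simultaneously obligatory and forbidden, violating the D-axiom.

Inconsistent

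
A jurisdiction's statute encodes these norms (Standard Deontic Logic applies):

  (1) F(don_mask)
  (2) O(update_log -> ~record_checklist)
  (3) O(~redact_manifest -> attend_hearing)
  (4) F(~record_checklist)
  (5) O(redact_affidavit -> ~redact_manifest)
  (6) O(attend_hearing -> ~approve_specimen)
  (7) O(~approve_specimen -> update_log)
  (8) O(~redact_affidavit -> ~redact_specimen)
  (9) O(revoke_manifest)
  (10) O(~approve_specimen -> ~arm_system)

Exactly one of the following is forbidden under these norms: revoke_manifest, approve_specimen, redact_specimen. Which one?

redact_specimen

F(~record_checklist) at premise 4 means O(record_checklist).
The contrapositive of premise 2 (O(update_log -> ~record_checklist)) is O(record_checklist -> ~update_log), and O(record_checklist) is already established, so O(~update_log).
The contrapositive of premise 7 (O(~approve_specimen -> update_log)) is O(~update_log -> approve_specimen), and O(~update_log) is already established, so O(approve_specimen).
The contrapositive of premise 6 (O(attend_hearing -> ~approve_specimen)) is O(approve_specimen -> ~attend_hearing), and O(approve_specimen) is already established, so O(~attend_hearing).
Premise 3, O(~redact_manifest -> attend_hearing), contraposes to O(~attend_hearing -> redact_manifest); with O(~attend_hearing) we get O(redact_manifest).
Premise 5 is O(redact_affidavit -> ~redact_manifest); contrapositively O(redact_manifest -> ~redact_affidavit). Since O(redact_manifest) holds, K gives O(~redact_affidavit).
From O(~redact_affidavit) and premise 8, O(~redact_affidavit -> ~redact_specimen), we obtain O(~redact_specimen).
So O(~redact_specimen) holds, i.e. redact_specimen is forbidden. None of the other listed options is forbidden under the premises.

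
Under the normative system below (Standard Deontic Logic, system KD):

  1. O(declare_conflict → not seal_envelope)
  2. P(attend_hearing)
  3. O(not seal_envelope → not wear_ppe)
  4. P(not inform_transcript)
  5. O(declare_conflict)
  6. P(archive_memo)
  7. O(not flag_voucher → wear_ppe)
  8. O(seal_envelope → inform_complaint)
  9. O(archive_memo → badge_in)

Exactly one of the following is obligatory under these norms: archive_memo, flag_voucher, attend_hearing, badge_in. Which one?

flag_voucher

Premise 5 gives O(declare_conflict).
Applying K to premise 1 (O(declare_conflict → not seal_envelope)) and O(declare_conflict) yields O(not seal_envelope).
Premise 3 is O(not seal_envelope → not wear_ppe); since O(not seal_envelope), deontic closure gives O(not wear_ppe).
Premise 7 is O(not flag_voucher → wear_ppe); contrapositively O(not wear_ppe → flag_voucher). Since O(not wear_ppe) holds, K gives O(flag_voucher).
So O(flag_voucher) holds — flag_voucher is obligatory. None of the other listed options is made obligatory by any chain of premises.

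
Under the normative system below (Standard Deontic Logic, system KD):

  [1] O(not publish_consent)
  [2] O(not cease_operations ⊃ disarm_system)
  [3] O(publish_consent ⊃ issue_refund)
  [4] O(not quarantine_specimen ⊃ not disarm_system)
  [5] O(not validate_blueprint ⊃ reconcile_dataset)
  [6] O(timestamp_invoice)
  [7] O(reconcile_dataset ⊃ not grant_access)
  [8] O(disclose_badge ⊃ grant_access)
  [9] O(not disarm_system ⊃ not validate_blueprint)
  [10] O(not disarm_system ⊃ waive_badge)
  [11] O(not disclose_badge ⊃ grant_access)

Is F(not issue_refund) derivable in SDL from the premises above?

No

Premise 3 is O(publish_consent ⊃ issue_refund), but O(publish_consent) is not derivable from the premises, so it does not yield O(issue_refund).
No other premise forces O(issue_refund). An ideal world satisfying every premise can still have not issue_refund true, so F(not issue_refund) is not derivable.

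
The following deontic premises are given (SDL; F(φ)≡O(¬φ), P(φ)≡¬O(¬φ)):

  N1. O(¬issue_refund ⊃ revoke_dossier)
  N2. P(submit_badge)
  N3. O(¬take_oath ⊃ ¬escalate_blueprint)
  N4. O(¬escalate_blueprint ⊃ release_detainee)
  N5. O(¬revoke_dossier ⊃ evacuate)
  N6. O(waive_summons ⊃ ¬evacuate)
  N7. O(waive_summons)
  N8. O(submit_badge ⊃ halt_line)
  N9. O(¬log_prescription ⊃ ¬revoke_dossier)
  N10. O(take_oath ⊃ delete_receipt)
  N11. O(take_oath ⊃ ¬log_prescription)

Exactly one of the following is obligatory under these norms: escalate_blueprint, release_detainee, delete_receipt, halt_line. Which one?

From premise 7 we have O(waive_summons).
Applying K to premise 6 (O(waive_summons ⊃ ¬evacuate)) and O(waive_summons) yields O(¬evacuate).
The contrapositive of premise 5 (O(¬revoke_dossier ⊃ evacuate)) is O(¬evacuate ⊃ revoke_dossier), and O(¬evacuate) is already established, so O(revoke_dossier).
Premise 9, O(¬log_prescription ⊃ ¬revoke_dossier), contraposes to O(revoke_dossier ⊃ log_prescription); with O(revoke_dossier) we get O(log_prescription).
The contrapositive of premise 11 (O(take_oath ⊃ ¬log_prescription)) is O(log_prescription ⊃ ¬take_oath), and O(log_prescription) is already established, so O(¬take_oath).
With premise 3, O(¬take_oath ⊃ ¬escalate_blueprint), the K-axiom yields O(¬escalate_blueprint).
Applying K to premise 4 (O(¬escalate_blueprint ⊃ release_detainee)) and O(¬escalate_blueprint) yields O(release_detainee).
So O(release_detainee) holds — release_detainee is obligatory. None of the other listed options is made obligatory by any chain of premises.

release_detainee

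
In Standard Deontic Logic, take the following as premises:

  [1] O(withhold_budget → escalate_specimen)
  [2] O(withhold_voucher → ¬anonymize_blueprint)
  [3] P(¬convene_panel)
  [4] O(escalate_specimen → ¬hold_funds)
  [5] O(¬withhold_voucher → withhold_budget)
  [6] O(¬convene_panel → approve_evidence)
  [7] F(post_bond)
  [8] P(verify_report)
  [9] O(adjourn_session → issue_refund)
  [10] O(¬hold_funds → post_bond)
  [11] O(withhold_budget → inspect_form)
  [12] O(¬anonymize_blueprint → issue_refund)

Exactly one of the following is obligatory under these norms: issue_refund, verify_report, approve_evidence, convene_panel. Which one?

F(post_bond) at premise 7 means O(¬post_bond).
Premise 10, O(¬hold_funds → post_bond), contraposes to O(¬post_bond → hold_funds); with O(¬post_bond) we get O(hold_funds).
Premise 4, O(escalate_specimen → ¬hold_funds), contraposes to O(hold_funds → ¬escalate_specimen); with O(hold_funds) we get O(¬escalate_specimen).
The contrapositive of premise 1 (O(withhold_budget → escalate_specimen)) is O(¬escalate_specimen → ¬withhold_budget), and O(¬escalate_specimen) is already established, so O(¬withhold_budget).
The contrapositive of premise 5 (O(¬withhold_voucher → withhold_budget)) is O(¬withhold_budget → withhold_voucher), and O(¬withhold_budget) is already established, so O(withhold_voucher).
With premise 2, O(withhold_voucher → ¬anonymize_blueprint), the K-axiom yields O(¬anonymize_blueprint).
With premise 12, O(¬anonymize_blueprint → issue_refund), the K-axiom yields O(issue_refund).
So O(issue_refund) holds — issue_refund is obligatory. None of the other listed options is made obligatory by any chain of premises.

issue_refund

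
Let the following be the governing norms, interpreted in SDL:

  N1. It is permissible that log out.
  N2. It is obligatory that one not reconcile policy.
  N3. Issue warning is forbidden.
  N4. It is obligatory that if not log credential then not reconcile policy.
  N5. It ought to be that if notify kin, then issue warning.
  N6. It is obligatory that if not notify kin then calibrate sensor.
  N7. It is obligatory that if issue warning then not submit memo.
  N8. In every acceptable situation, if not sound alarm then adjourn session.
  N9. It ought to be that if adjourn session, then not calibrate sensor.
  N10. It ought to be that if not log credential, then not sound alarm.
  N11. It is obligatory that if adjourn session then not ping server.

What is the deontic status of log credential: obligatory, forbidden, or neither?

Premise 3 is F(issue_warning), i.e. O(¬issue_warning).
Premise 5 is O(notify_kin → issue_warning); contrapositively O(¬issue_warning → ¬notify_kin). Since O(¬issue_warning) holds, K gives O(¬notify_kin).
From O(¬notify_kin) and premise 6, O(¬notify_kin → calibrate_sensor), we obtain O(calibrate_sensor).
Premise 9, O(adjourn_session → ¬calibrate_sensor), contraposes to O(calibrate_sensor → ¬adjourn_session); with O(calibrate_sensor) we get O(¬adjourn_session).
The contrapositive of premise 8 (O(¬sound_alarm → adjourn_session)) is O(¬adjourn_session → sound_alarm), and O(¬adjourn_session) is already established, so O(sound_alarm).
The contrapositive of premise 10 (O(¬log_credential → ¬sound_alarm)) is O(sound_alarm → log_credential), and O(sound_alarm) is already established, so O(log_credential).
Premises 1, 2, 4, 7, 11 do not contribute to this derivation.
Hence log_credential is obligatory.

Obligatory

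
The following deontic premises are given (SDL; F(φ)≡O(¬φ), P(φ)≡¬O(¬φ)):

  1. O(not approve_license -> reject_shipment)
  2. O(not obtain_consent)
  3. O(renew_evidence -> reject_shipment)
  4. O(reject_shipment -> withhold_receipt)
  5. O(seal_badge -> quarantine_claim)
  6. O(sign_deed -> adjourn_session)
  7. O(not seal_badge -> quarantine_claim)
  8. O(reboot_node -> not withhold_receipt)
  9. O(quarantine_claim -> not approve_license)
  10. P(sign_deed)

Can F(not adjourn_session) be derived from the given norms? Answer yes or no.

Premise 6 is O(sign_deed -> adjourn_session), but O(sign_deed) is not derivable from the premises (the permission P(sign_deed) asserts only not O(not sign_deed), not O(sign_deed)), so it does not yield O(adjourn_session).
No other premise forces O(adjourn_session). An ideal world satisfying every premise can still have not adjourn_session true, so F(not adjourn_session) is not derivable.

No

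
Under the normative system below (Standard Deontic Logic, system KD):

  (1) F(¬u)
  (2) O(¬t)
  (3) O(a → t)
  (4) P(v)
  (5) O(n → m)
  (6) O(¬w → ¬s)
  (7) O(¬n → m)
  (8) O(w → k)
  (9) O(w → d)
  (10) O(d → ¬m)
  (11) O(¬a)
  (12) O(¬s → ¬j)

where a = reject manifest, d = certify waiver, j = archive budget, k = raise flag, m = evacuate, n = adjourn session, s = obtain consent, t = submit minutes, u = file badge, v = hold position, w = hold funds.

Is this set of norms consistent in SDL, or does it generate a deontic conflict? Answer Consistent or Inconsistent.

Consistent

Premise 3 is O(a → t), but O(a) is not derivable from the premises, so it does not yield O(t).
So O(t) is not derivable, and the apparent clash with O(¬t) does not arise.
A world satisfying every obligation exists (e.g. a=false, d=false, j=false, k=false, m=true, n=false, s=false, t=false, u=true, v=false, w=false); no atom is both obligatory and forbidden, so the set is consistent.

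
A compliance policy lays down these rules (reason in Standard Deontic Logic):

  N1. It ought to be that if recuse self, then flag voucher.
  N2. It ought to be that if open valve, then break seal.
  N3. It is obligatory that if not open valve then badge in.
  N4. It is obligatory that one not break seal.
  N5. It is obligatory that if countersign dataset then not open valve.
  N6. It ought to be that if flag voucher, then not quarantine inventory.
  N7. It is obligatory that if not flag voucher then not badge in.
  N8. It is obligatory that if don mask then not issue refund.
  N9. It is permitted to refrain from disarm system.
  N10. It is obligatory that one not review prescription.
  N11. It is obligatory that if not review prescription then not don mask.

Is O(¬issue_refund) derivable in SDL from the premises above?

No

Premise 8 is O(don_mask → ¬issue_refund), but O(don_mask) is not derivable from the premises, so it does not yield O(¬issue_refund).
No other premise forces O(¬issue_refund). An ideal world satisfying every premise can still have ¬issue_refund false, so O(¬issue_refund) is not derivable.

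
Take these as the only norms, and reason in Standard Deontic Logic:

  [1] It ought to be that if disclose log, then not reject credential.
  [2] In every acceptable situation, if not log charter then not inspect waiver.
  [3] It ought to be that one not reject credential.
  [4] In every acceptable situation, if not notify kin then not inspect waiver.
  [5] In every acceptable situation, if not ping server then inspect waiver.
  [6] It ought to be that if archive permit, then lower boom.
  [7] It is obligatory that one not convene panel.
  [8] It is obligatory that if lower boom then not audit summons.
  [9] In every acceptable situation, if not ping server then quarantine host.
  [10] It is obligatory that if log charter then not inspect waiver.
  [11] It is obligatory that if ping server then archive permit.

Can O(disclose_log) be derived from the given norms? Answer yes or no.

Premise 1 is O(disclose_log → ¬reject_credential); even if O(¬reject_credential) held, inferring O(disclose_log) would be affirming the consequent — invalid.
No other premise forces O(disclose_log). An ideal world satisfying every premise can still have disclose_log false, so O(disclose_log) is not derivable.

No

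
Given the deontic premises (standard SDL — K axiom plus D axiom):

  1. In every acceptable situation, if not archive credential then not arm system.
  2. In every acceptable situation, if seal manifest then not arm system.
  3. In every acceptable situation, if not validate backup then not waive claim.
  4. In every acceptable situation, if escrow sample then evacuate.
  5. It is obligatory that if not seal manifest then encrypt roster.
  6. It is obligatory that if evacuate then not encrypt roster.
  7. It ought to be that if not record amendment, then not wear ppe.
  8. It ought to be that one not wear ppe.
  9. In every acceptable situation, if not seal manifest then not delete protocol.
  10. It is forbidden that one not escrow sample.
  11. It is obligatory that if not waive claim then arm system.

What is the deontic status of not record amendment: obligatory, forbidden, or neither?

Premise 7 is O(¬record_amendment → ¬wear_ppe); even if O(¬wear_ppe) held, inferring O(¬record_amendment) would be affirming the consequent — invalid.
No premise or chain of K-axiom applications forces O(¬record_amendment), and none forces O(record_amendment). So ¬record_amendment is neither obligatory nor forbidden under these norms.

Neither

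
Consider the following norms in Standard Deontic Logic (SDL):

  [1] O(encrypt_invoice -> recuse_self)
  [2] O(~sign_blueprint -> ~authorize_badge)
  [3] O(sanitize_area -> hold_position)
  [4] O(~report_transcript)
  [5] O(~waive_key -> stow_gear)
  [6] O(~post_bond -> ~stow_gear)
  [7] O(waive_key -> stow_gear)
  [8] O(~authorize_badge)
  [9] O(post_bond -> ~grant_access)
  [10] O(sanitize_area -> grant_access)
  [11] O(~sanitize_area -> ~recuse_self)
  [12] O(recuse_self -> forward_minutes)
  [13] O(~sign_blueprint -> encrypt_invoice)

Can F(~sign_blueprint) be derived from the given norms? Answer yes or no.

Yes

Premises 5 and 7 cover both cases: O(~waive_key -> stow_gear) and O(waive_key -> stow_gear). Since ~waive_key ∨ waive_key is a tautology, O(stow_gear) follows.
The contrapositive of premise 6 (O(~post_bond -> ~stow_gear)) is O(stow_gear -> post_bond), and O(stow_gear) is already established, so O(post_bond).
From O(post_bond) and premise 9, O(post_bond -> ~grant_access), we obtain O(~grant_access).
Premise 10, O(sanitize_area -> grant_access), contraposes to O(~grant_access -> ~sanitize_area); with O(~grant_access) we get O(~sanitize_area).
Applying K to premise 11 (O(~sanitize_area -> ~recuse_self)) and O(~sanitize_area) yields O(~recuse_self).
The contrapositive of premise 1 (O(encrypt_invoice -> recuse_self)) is O(~recuse_self -> ~encrypt_invoice), and O(~recuse_self) is already established, so O(~encrypt_invoice).
The contrapositive of premise 13 (O(~sign_blueprint -> encrypt_invoice)) is O(~encrypt_invoice -> sign_blueprint), and O(~encrypt_invoice) is already established, so O(sign_blueprint).
Premises 2, 3, 4, 8, 12 do not contribute to this derivation.
So O(sign_blueprint) holds, i.e. F(~sign_blueprint). The claim follows.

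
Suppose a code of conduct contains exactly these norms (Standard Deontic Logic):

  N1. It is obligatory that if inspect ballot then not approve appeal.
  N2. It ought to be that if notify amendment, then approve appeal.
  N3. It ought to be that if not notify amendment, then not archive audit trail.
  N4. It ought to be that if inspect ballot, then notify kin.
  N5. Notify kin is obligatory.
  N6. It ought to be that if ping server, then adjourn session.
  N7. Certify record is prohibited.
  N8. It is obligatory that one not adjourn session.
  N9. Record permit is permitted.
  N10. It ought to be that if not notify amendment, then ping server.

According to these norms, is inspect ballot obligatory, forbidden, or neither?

Forbidden

From premise 8 we have O(¬adjourn_session).
The contrapositive of premise 6 (O(ping_server → adjourn_session)) is O(¬adjourn_session → ¬ping_server), and O(¬adjourn_session) is already established, so O(¬ping_server).
Premise 10 is O(¬notify_amendment → ping_server); contrapositively O(¬ping_server → notify_amendment). Since O(¬ping_server) holds, K gives O(notify_amendment).
Applying K to premise 2 (O(notify_amendment → approve_appeal)) and O(notify_amendment) yields O(approve_appeal).
Premise 1, O(inspect_ballot → ¬approve_appeal), contraposes to O(approve_appeal → ¬inspect_ballot); with O(approve_appeal) we get O(¬inspect_ballot).
Premises 3, 4, 5, 7, 9 do not contribute to this derivation.
Thus O(¬inspect_ballot), which is F(inspect_ballot): inspect_ballot is forbidden.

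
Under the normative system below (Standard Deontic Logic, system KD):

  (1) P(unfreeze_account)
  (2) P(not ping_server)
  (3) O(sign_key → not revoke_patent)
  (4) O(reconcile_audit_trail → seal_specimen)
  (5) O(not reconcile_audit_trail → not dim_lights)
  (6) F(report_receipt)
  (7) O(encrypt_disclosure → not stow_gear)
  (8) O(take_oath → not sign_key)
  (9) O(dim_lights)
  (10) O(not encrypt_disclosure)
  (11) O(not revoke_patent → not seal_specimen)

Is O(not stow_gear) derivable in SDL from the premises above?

Premise 7 is O(encrypt_disclosure → not stow_gear), but O(encrypt_disclosure) is not derivable from the premises, so it does not yield O(not stow_gear).
No other premise forces O(not stow_gear). An ideal world satisfying every premise can still have not stow_gear false, so O(not stow_gear) is not derivable.

No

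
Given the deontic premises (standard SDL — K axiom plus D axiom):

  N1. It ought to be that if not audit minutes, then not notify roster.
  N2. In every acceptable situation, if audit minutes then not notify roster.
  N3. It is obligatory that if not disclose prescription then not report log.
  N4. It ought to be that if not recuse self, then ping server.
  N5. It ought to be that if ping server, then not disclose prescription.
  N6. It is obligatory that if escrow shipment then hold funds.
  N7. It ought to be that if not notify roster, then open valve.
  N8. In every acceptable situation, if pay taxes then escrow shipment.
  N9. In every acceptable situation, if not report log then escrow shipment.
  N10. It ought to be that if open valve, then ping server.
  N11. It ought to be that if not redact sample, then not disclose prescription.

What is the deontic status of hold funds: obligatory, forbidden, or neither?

Obligatory

Premises 1 and 2 cover both cases: O(¬audit_minutes → ¬notify_roster) and O(audit_minutes → ¬notify_roster). Since ¬audit_minutes ∨ audit_minutes is a tautology, O(¬notify_roster) follows.
From O(¬notify_roster) and premise 7, O(¬notify_roster → open_valve), we obtain O(open_valve).
Applying K to premise 10 (O(open_valve → ping_server)) and O(open_valve) yields O(ping_server).
From O(ping_server) and premise 5, O(ping_server → ¬disclose_prescription), we obtain O(¬disclose_prescription).
From O(¬disclose_prescription) and premise 3, O(¬disclose_prescription → ¬report_log), we obtain O(¬report_log).
Premise 9 is O(¬report_log → escrow_shipment); since O(¬report_log), deontic closure gives O(escrow_shipment).
Applying K to premise 6 (O(escrow_shipment → hold_funds)) and O(escrow_shipment) yields O(hold_funds).
Premises 4, 8, 11 do not contribute to this derivation.
Hence hold_funds is obligatory.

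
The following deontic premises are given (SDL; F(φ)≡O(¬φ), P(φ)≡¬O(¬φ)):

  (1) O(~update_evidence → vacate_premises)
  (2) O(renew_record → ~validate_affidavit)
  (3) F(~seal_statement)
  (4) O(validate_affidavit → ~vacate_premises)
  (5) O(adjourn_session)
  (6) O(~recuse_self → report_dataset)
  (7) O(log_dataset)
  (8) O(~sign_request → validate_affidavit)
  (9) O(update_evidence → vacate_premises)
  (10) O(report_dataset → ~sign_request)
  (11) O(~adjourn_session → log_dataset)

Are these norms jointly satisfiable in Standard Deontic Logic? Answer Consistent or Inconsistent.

Consistent

Premise 11 is O(~adjourn_session → log_dataset); even if O(log_dataset) held, inferring O(~adjourn_session) would be affirming the consequent — invalid.
So O(~adjourn_session) is not derivable, and the apparent clash with O(adjourn_session) does not arise.
A world satisfying every obligation exists (e.g. adjourn_session=true, log_dataset=true, recuse_self=true, renew_record=false, report_dataset=false, seal_statement=true, sign_request=true, update_evidence=false, vacate_premises=true, validate_affidavit=false); no atom is both obligatory and forbidden, so the set is consistent.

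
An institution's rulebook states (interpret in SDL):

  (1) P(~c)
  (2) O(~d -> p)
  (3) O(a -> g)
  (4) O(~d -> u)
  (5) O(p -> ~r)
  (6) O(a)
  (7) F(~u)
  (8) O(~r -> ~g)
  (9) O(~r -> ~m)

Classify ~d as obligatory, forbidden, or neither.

From premise 6 we have O(a).
With premise 3, O(a -> g), the K-axiom yields O(g).
Premise 8 is O(~r -> ~g); contrapositively O(g -> r). Since O(g) holds, K gives O(r).
Premise 5 is O(p -> ~r); contrapositively O(r -> ~p). Since O(r) holds, K gives O(~p).
The contrapositive of premise 2 (O(~d -> p)) is O(~p -> d), and O(~p) is already established, so O(d).
Premises 1, 4, 7, 9 do not contribute to this derivation.
Thus O(d), which is F(~d): ~d is forbidden.

Forbidden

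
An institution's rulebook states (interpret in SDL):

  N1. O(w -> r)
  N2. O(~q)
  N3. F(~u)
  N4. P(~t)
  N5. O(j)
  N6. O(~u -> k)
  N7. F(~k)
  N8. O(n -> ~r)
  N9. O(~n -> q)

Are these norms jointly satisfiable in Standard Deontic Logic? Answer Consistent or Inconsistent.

Premise 6 is O(~u -> k); even if O(k) held, inferring O(~u) would be affirming the consequent — invalid.
So O(~u) is not derivable, and the apparent clash with O(u) does not arise.
A world satisfying every obligation exists (e.g. j=true, k=true, n=true, q=false, r=false, t=false, u=true, w=false); no atom is both obligatory and forbidden, so the set is consistent.

Consistent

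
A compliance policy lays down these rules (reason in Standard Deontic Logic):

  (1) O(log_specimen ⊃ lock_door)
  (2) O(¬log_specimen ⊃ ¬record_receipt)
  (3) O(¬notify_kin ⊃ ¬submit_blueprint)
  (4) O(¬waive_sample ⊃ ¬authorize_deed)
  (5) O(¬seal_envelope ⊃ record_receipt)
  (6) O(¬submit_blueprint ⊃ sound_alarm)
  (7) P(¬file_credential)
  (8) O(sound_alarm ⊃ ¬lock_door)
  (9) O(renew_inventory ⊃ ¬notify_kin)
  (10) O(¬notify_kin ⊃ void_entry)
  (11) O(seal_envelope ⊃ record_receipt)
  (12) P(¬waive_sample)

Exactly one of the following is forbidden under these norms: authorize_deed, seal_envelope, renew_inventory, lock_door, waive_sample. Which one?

Premises 5 and 11 are O(¬seal_envelope ⊃ record_receipt) and O(seal_envelope ⊃ record_receipt); every ideal world satisfies ¬seal_envelope or seal_envelope, so in either case record_receipt holds — hence O(record_receipt).
Premise 2, O(¬log_specimen ⊃ ¬record_receipt), contraposes to O(record_receipt ⊃ log_specimen); with O(record_receipt) we get O(log_specimen).
Applying K to premise 1 (O(log_specimen ⊃ lock_door)) and O(log_specimen) yields O(lock_door).
Premise 8, O(sound_alarm ⊃ ¬lock_door), contraposes to O(lock_door ⊃ ¬sound_alarm); with O(lock_door) we get O(¬sound_alarm).
Premise 6, O(¬submit_blueprint ⊃ sound_alarm), contraposes to O(¬sound_alarm ⊃ submit_blueprint); with O(¬sound_alarm) we get O(submit_blueprint).
The contrapositive of premise 3 (O(¬notify_kin ⊃ ¬submit_blueprint)) is O(submit_blueprint ⊃ notify_kin), and O(submit_blueprint) is already established, so O(notify_kin).
Premise 9 is O(renew_inventory ⊃ ¬notify_kin); contrapositively O(notify_kin ⊃ ¬renew_inventory). Since O(notify_kin) holds, K gives O(¬renew_inventory).
So O(¬renew_inventory) holds, i.e. renew_inventory is forbidden. None of the other listed options is forbidden under the premises.

renew_inventory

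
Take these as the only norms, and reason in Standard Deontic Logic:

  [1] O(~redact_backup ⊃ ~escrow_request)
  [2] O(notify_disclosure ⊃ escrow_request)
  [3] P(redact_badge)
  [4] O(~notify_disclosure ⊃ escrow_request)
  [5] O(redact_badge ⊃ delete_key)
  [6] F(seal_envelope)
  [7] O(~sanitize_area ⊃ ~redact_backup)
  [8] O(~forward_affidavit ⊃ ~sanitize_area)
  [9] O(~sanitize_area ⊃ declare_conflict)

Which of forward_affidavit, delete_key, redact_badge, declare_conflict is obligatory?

By case analysis on ~notify_disclosure: premise 4 gives O(~notify_disclosure ⊃ escrow_request) and premise 2 gives O(notify_disclosure ⊃ escrow_request), so O(escrow_request) either way.
The contrapositive of premise 1 (O(~redact_backup ⊃ ~escrow_request)) is O(escrow_request ⊃ redact_backup), and O(escrow_request) is already established, so O(redact_backup).
Premise 7, O(~sanitize_area ⊃ ~redact_backup), contraposes to O(redact_backup ⊃ sanitize_area); with O(redact_backup) we get O(sanitize_area).
Premise 8 is O(~forward_affidavit ⊃ ~sanitize_area); contrapositively O(sanitize_area ⊃ forward_affidavit). Since O(sanitize_area) holds, K gives O(forward_affidavit).
So O(forward_affidavit) holds — forward_affidavit is obligatory. None of the other listed options is made obligatory by any chain of premises.

forward_affidavit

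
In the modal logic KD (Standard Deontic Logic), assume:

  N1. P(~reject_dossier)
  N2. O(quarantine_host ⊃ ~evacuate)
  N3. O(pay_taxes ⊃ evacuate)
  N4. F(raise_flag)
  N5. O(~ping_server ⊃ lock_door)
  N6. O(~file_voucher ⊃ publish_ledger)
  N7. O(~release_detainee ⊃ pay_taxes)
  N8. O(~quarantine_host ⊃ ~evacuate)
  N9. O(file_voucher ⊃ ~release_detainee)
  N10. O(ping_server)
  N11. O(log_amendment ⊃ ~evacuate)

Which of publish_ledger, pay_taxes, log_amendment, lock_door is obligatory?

publish_ledger

By case analysis on quarantine_host: premise 2 gives O(quarantine_host ⊃ ~evacuate) and premise 8 gives O(~quarantine_host ⊃ ~evacuate), so O(~evacuate) either way.
Premise 3, O(pay_taxes ⊃ evacuate), contraposes to O(~evacuate ⊃ ~pay_taxes); with O(~evacuate) we get O(~pay_taxes).
Premise 7, O(~release_detainee ⊃ pay_taxes), contraposes to O(~pay_taxes ⊃ release_detainee); with O(~pay_taxes) we get O(release_detainee).
Premise 9 is O(file_voucher ⊃ ~release_detainee); contrapositively O(release_detainee ⊃ ~file_voucher). Since O(release_detainee) holds, K gives O(~file_voucher).
With premise 6, O(~file_voucher ⊃ publish_ledger), the K-axiom yields O(publish_ledger).
So O(publish_ledger) holds — publish_ledger is obligatory. None of the other listed options is made obligatory by any chain of premises.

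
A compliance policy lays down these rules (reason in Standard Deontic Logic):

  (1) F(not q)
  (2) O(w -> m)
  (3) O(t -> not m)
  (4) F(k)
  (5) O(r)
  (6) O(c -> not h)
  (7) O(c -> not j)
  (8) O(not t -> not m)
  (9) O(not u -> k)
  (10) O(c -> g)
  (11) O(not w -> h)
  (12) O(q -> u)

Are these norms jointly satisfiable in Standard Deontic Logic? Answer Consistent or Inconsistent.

Consistent

Premise 9 is O(not u -> k), but O(not u) is not derivable from the premises, so it does not yield O(k).
So O(k) is not derivable, and the apparent clash with O(not k) does not arise.
A world satisfying every obligation exists (e.g. c=false, g=false, h=true, j=false, k=false, m=false, q=true, r=true, t=false, u=true, w=false); no atom is both obligatory and forbidden, so the set is consistent.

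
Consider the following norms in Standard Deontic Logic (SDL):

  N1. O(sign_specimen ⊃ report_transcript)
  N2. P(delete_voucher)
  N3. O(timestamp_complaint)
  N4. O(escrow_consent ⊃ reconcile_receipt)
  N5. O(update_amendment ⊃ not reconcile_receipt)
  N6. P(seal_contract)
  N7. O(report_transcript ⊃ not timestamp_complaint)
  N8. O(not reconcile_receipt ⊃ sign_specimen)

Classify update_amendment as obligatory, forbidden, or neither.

Forbidden

Premise 3 gives O(timestamp_complaint).
Premise 7, O(report_transcript ⊃ not timestamp_complaint), contraposes to O(timestamp_complaint ⊃ not report_transcript); with O(timestamp_complaint) we get O(not report_transcript).
The contrapositive of premise 1 (O(sign_specimen ⊃ report_transcript)) is O(not report_transcript ⊃ not sign_specimen), and O(not report_transcript) is already established, so O(not sign_specimen).
Premise 8 is O(not reconcile_receipt ⊃ sign_specimen); contrapositively O(not sign_specimen ⊃ reconcile_receipt). Since O(not sign_specimen) holds, K gives O(reconcile_receipt).
Premise 5 is O(update_amendment ⊃ not reconcile_receipt); contrapositively O(reconcile_receipt ⊃ not update_amendment). Since O(reconcile_receipt) holds, K gives O(not update_amendment).
Premises 2, 4, 6 do not contribute to this derivation.
Thus O(not update_amendment), which is F(update_amendment): update_amendment is forbidden.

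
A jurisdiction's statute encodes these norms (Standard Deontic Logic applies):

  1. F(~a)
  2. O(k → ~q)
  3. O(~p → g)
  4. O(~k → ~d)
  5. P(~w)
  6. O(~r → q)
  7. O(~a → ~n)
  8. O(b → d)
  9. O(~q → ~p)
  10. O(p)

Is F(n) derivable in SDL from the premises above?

No

Premise 7 is O(~a → ~n), but O(~a) is not derivable from the premises, so it does not yield O(~n).
No other premise forces O(~n). An ideal world satisfying every premise can still have n true, so F(n) is not derivable.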